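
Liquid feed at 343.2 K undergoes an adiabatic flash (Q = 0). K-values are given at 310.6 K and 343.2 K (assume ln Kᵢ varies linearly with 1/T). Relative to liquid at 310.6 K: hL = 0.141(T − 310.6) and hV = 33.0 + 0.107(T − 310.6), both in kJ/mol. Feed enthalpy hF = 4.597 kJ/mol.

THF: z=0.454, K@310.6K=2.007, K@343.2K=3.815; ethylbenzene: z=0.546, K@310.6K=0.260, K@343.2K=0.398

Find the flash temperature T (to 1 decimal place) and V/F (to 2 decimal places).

T = 312.9 K, V/F = 0.13

Adiabatic flash: solve Rachford–Rice at each trial T, then check hF = ψ·hV(T) + (1−ψ)·hL(T).
  T = 310.6 K: K = (2.007, 0.260), RR gives ψ = 0.071, H_out = 2.353 kJ/mol
  T = 343.2 K: K = (3.815, 0.398), RR gives ψ = 0.560, H_out = 22.462 kJ/mol
  T = 326.9 K: K = (2.812, 0.325), RR gives ψ = 0.371, H_out = 14.347 kJ/mol
  T = 318.8 K: K = (2.388, 0.292), RR gives ψ = 0.248, H_out = 9.263 kJ/mol
  T = 314.7 K: K = (2.192, 0.276), RR gives ψ = 0.169, H_out = 6.120 kJ/mol
  T = 312.6 K: K = (2.096, 0.268), RR gives ψ = 0.122, H_out = 4.285 kJ/mol
  T = 313.6 K: K = (2.141, 0.271), RR gives ψ = 0.145, H_out = 5.181 kJ/mol
Linear interpolation between T = 312.6 (H_out = 4.285) and T = 313.6 (H_out = 5.181) on hF = 4.597 gives T ≈ 312.9 K, at which ψ = 0.13.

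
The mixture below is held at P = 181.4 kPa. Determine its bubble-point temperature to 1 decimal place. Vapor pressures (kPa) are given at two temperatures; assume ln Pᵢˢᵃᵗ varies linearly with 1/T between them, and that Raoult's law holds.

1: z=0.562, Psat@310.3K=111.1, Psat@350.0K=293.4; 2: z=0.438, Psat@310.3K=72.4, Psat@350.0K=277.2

Bubble-point temperature: ΣzᵢPᵢˢᵃᵗ(T) = P. Interpolate ln Pᵢˢᵃᵗ = aᵢ + bᵢ/T.
  T = 310.3 K: ΣzᵢPᵢˢᵃᵗ = 94.15 kPa
  T = 350.0 K: ΣzᵢPᵢˢᵃᵗ = 286.30 kPa
  T = 330.1 K: ΣzᵢPᵢˢᵃᵗ = 168.84 kPa
  T = 340.1 K: ΣzᵢPᵢˢᵃᵗ = 221.66 kPa
  T = 335.1 K: ΣzᵢPᵢˢᵃᵗ = 193.80 kPa
  T = 332.6 K: ΣzᵢPᵢˢᵃᵗ = 180.97 kPa
Interpolating between 332.6 K and 335.1 K gives T ≈ 332.7 K.

T = 332.7 K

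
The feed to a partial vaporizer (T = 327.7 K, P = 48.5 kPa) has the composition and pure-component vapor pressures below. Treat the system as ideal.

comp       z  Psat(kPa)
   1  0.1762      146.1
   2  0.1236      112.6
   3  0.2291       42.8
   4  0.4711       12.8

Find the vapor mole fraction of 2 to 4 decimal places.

y_2 = 0.2420

Raoult's law: Kᵢ = Pᵢˢᵃᵗ/P = Pᵢˢᵃᵗ/48.5.
  K_1 = 146.1/48.5 = 3.012371, K_2 = 112.6/48.5 = 2.321649, K_3 = 42.8/48.5 = 0.882474, K_4 = 12.8/48.5 = 0.263918
Rachford–Rice: g(ψ) = Σ zᵢ(Kᵢ−1)/(1+ψ(Kᵢ−1)) = 0.
Feasibility: ΣzᵢKᵢ = 1.1442, Σzᵢ/Kᵢ = 2.1564 — both > 1, two phases present.
Newton–Raphson from ψ = 0.5:
  ψ = 0.5000: g = -0.30222, g' = -0.8983 → ψ = 0.1635
  ψ = 0.1635: g = -0.02058, g' = -0.8831 → ψ = 0.1402
  ψ = 0.1402: g = 0.00029, g' = -0.9083 → ψ = 0.1406
Converged at ψ = 0.1406.
Compositions from xᵢ = zᵢ/(1+ψ(Kᵢ−1)), yᵢ = Kᵢxᵢ:
  1: x = 0.1374, y = 0.4137
  2: x = 0.1042, y = 0.2420
  3: x = 0.2329, y = 0.2056
  4: x = 0.5255, y = 0.1387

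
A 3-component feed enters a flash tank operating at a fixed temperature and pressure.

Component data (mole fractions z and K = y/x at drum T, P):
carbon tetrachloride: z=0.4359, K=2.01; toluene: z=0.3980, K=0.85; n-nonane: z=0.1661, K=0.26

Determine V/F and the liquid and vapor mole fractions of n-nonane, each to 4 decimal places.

V/F = 0.5733, x_n-nonane = 0.2885, y_n-nonane = 0.0750

Rachford–Rice: g(V/F) = Σ zᵢ(Kᵢ−1)/(1+V/F(Kᵢ−1)) = 0.
g(0) = ΣzᵢKᵢ − 1 = 0.2576 and g(1) = 1 − Σzᵢ/Kᵢ = -0.3239, so a root lies in (0, 1).
Newton iteration, V/F⁰ = 0.5:
  V/F = 0.5000: g = 0.03289, g' = -0.4359 → V/F = 0.5754
  V/F = 0.5754: g = -0.00098, g' = -0.4645 → V/F = 0.5733
Converged at V/F = 0.5733.
Compositions from xᵢ = zᵢ/(1+V/F(Kᵢ−1)), yᵢ = Kᵢxᵢ:
  carbon tetrachloride: x = 0.2760, y = 0.5549
  toluene: x = 0.4354, y = 0.3701
  n-nonane: x = 0.2885, y = 0.0750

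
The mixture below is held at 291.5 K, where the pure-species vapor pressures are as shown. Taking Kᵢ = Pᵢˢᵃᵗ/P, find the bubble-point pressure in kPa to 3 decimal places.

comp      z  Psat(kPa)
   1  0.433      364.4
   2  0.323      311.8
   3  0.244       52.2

Pbub = 271.233 kPa

At the bubble point ψ → 0, so ΣzᵢKᵢ = 1 with Kᵢ = Pᵢˢᵃᵗ/P ⇒ P = ΣzᵢPᵢˢᵃᵗ.
P = 0.433·364.4 + 0.323·311.8 + 0.244·52.2 = 271.233 kPa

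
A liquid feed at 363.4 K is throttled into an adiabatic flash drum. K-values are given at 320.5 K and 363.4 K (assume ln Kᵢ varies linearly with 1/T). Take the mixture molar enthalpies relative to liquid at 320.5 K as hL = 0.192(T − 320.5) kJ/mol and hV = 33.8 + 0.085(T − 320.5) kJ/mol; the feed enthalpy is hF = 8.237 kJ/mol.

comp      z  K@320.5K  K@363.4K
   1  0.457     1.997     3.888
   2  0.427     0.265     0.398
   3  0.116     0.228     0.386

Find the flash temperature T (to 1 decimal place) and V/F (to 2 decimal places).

T = 327.9 K, V/F = 0.21

Adiabatic flash: solve Rachford–Rice at each trial T, then check hF = ψ·hV(T) + (1−ψ)·hL(T).
  T = 320.5 K: K = (1.997, 0.265, 0.228), RR gives ψ = 0.071, H_out = 2.383 kJ/mol
  T = 363.4 K: K = (3.888, 0.398, 0.386), RR gives ψ = 0.568, H_out = 24.824 kJ/mol
  T = 341.9 K: K = (2.843, 0.329, 0.301), RR gives ψ = 0.380, H_out = 16.092 kJ/mol
  T = 331.2 K: K = (2.396, 0.296, 0.263), RR gives ψ = 0.254, H_out = 10.349 kJ/mol
  T = 325.9 K: K = (2.193, 0.281, 0.245), RR gives ψ = 0.173, H_out = 6.797 kJ/mol
  T = 328.5 K: K = (2.291, 0.288, 0.254), RR gives ψ = 0.215, H_out = 8.618 kJ/mol
  T = 327.2 K: K = (2.242, 0.284, 0.250), RR gives ψ = 0.195, H_out = 7.728 kJ/mol
Linear interpolation between T = 327.2 (H_out = 7.728) and T = 328.5 (H_out = 8.618) on hF = 8.237 gives T ≈ 327.9 K, at which ψ = 0.21.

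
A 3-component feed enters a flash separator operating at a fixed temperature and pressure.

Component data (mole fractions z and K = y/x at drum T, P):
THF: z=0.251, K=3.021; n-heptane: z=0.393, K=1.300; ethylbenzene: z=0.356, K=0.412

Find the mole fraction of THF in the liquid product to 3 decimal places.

Material balance + equilibrium reduce to Σ zᵢ(Kᵢ−1)/(1+ψ(Kᵢ−1)) = 0.
Check two-phase: ΣzᵢKᵢ = 1.416 > 1 and Σzᵢ/Kᵢ = 1.249 > 1, so g(0) = 0.416 > 0 and g(1) = -0.249 < 0.
Newton iteration, ψ⁰ = 0.5:
  ψ = 0.500: g = 0.0583, g' = -0.527 → ψ = 0.611
Converged at ψ = 0.611.
Compositions from xᵢ = zᵢ/(1+ψ(Kᵢ−1)), yᵢ = Kᵢxᵢ:
  THF: x = 0.112, y = 0.339
  n-heptane: x = 0.332, y = 0.432
  ethylbenzene: x = 0.556, y = 0.229

x_THF = 0.112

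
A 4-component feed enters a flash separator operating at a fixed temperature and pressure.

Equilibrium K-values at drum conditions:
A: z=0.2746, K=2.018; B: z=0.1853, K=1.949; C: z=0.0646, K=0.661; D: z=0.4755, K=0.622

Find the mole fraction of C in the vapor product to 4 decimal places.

y_C = 0.0556

Material balance + equilibrium reduce to Σ zᵢ(Kᵢ−1)/(1+V/F(Kᵢ−1)) = 0.
g(0) = ΣzᵢKᵢ − 1 = 0.2538 and g(1) = 1 − Σzᵢ/Kᵢ = -0.0933, so a root lies in (0, 1).
Newton iteration, V/F⁰ = 0.56:
  V/F = 0.5600: g = 0.03784, g' = -0.3072 → V/F = 0.6832
  V/F = 0.6832: g = 0.00075, g' = -0.2965 → V/F = 0.6857
Converged at V/F = 0.6857.
Compositions from xᵢ = zᵢ/(1+V/F(Kᵢ−1)), yᵢ = Kᵢxᵢ:
  A: x = 0.1617, y = 0.3263
  B: x = 0.1123, y = 0.2188
  C: x = 0.0842, y = 0.0556
  D: x = 0.6419, y = 0.3992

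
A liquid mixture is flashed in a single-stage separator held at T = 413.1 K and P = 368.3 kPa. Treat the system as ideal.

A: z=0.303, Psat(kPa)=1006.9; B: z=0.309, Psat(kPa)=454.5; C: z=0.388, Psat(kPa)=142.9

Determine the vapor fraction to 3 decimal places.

ψ = 0.507

Raoult's law: Kᵢ = Pᵢˢᵃᵗ/P = Pᵢˢᵃᵗ/368.3.
  K_A = 1006.9/368.3 = 2.73391, K_B = 454.5/368.3 = 1.23405, K_C = 142.9/368.3 = 0.38800
Iterate (Newton) starting at ψ = 0.32:
  ψ = 0.320: g = 0.1099, g' = -0.616 → ψ = 0.498
  ψ = 0.498: g = 0.0050, g' = -0.577 → ψ = 0.507
Converged at ψ = 0.507.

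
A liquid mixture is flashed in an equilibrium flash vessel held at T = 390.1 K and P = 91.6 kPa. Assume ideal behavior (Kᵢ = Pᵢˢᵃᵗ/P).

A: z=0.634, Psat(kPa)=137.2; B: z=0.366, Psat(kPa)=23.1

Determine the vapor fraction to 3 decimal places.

Raoult's law: Kᵢ = Pᵢˢᵃᵗ/P = Pᵢˢᵃᵗ/91.6.
  K_A = 137.2/91.6 = 1.49782, K_B = 23.1/91.6 = 0.25218
Rachford–Rice: g(ψ) = Σ zᵢ(Kᵢ−1)/(1+ψ(Kᵢ−1)) = 0.
g(0) = ΣzᵢKᵢ − 1 = 0.042 and g(1) = 1 − Σzᵢ/Kᵢ = -0.875, so a root lies in (0, 1).
Binary case is linear: z₁(K₁−1)(1+ψ(K₂−1)) + z₂(K₂−1)(1+ψ(K₁−1)) = 0
⇒ ψ = [z₁(K₁−1)+z₂(K₂−1)] / [−(K₁−1)(K₂−1)] = 0.0419/0.3723 = 0.113

ψ = 0.113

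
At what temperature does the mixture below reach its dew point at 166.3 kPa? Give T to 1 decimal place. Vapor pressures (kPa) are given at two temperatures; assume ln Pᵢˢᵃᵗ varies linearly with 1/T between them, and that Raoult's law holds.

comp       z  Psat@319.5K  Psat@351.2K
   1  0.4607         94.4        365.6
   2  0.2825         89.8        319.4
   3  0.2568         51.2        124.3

T = 340.4 K

Dew-point temperature: Σzᵢ·P/Pᵢˢᵃᵗ(T) = 1. Interpolate ln Pᵢˢᵃᵗ = aᵢ + bᵢ/T.
  T = 319.5 K: ΣzᵢP/Pᵢˢᵃᵗ = 2.1689
  T = 351.2 K: ΣzᵢP/Pᵢˢᵃᵗ = 0.7002
  T = 335.4 K: ΣzᵢP/Pᵢˢᵃᵗ = 1.1907
  T = 343.3 K: ΣzᵢP/Pᵢˢᵃᵗ = 0.9063
  T = 339.4 K: ΣzᵢP/Pᵢˢᵃᵗ = 1.0350
  T = 341.4 K: ΣzᵢP/Pᵢˢᵃᵗ = 0.9665
Interpolating between 339.4 K and 341.4 K gives T ≈ 340.4 K.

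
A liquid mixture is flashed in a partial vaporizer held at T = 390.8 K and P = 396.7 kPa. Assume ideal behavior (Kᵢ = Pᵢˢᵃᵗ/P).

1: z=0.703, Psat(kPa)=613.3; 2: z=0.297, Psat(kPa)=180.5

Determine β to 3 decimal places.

β = 0.746

Raoult's law: Kᵢ = Pᵢˢᵃᵗ/P = Pᵢˢᵃᵗ/396.7.
  K_1 = 613.3/396.7 = 1.54600, K_2 = 180.5/396.7 = 0.45500
Rachford–Rice: g(β) = Σ zᵢ(Kᵢ−1)/(1+β(Kᵢ−1)) = 0.
g(0) = ΣzᵢKᵢ − 1 = 0.222 and g(1) = 1 − Σzᵢ/Kᵢ = -0.107, so a root lies in (0, 1).
Binary case is linear: z₁(K₁−1)(1+β(K₂−1)) + z₂(K₂−1)(1+β(K₁−1)) = 0
⇒ β = [z₁(K₁−1)+z₂(K₂−1)] / [−(K₁−1)(K₂−1)] = 0.2220/0.2976 = 0.746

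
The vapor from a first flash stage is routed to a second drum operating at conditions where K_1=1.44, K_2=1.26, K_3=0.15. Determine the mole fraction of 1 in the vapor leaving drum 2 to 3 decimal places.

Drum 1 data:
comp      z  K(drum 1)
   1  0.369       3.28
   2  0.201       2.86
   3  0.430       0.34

y_1 (drum 2) = 0.644

Drum 1:
Let ψ₁ = V/F and solve Σ zᵢ(Kᵢ−1)/(1+ψ₁(Kᵢ−1)) = 0.
Check two-phase: ΣzᵢKᵢ = 1.931 > 1 and Σzᵢ/Kᵢ = 1.447 > 1, so g(0) = 0.931 > 0 and g(1) = -0.447 < 0.
Newton iteration, ψ₁⁰ = 0.66:
  ψ₁ = 0.660: g = 0.0009, g' = -1.034 → ψ₁ = 0.661
Converged at ψ₁ = 0.661.
Drum-1 compositions:
  1: x = 0.147, y = 0.483
  2: x = 0.090, y = 0.258
  3: x = 0.763, y = 0.259
Drum-2 feed = drum-1 vapor: z₂ = (0.4828, 0.2579, 0.2593).
Drum 2:
Newton–Raphson from ψ₂ = 0.6:
  ψ₂ = 0.600: g = -0.2237, g' = -0.852 → ψ₂ = 0.337
  ψ₂ = 0.337: g = -0.0624, g' = -0.454 → ψ₂ = 0.200
  ψ₂ = 0.200: g = -0.0065, g' = -0.367 → ψ₂ = 0.182
Converged at ψ₂ = 0.182.
  1: x = 0.447, y = 0.644
  2: x = 0.246, y = 0.310
  3: x = 0.307, y = 0.046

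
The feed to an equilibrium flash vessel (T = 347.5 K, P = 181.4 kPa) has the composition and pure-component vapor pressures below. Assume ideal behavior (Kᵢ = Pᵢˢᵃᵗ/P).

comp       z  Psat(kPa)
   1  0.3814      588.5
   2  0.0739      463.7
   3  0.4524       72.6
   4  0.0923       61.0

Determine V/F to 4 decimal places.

Raoult's law: Kᵢ = Pᵢˢᵃᵗ/P = Pᵢˢᵃᵗ/181.4.
  K_1 = 588.5/181.4 = 3.244212, K_2 = 463.7/181.4 = 2.556229, K_3 = 72.6/181.4 = 0.400221, K_4 = 61.0/181.4 = 0.336273
Material balance + equilibrium reduce to Σ zᵢ(Kᵢ−1)/(1+V/F(Kᵢ−1)) = 0.
Feasibility: ΣzᵢKᵢ = 1.6383, Σzᵢ/Kᵢ = 1.5513 — both > 1, two phases present.
Iterate (Newton) starting at V/F = 0.5:
  V/F = 0.5000: g = -0.01123, g' = -0.9063 → V/F = 0.4876
Converged at V/F = 0.4876.

V/F = 0.4876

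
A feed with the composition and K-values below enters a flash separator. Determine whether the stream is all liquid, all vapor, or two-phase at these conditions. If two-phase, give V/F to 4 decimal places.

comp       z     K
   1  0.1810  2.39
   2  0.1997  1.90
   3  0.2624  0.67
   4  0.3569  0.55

two-phase, V/F = 0.3953

ΣzᵢKᵢ = 1.1841; Σzᵢ/Kᵢ = 1.2214.
Both exceed 1, so a two-phase solution exists.
Material balance + equilibrium reduce to Σ zᵢ(Kᵢ−1)/(1+ψ(Kᵢ−1)) = 0.
Newton–Raphson from ψ = 0.5:
  ψ = 0.5000: g = -0.03855, g' = -0.3600 → ψ = 0.3929
  ψ = 0.3929: g = 0.00091, g' = -0.3789 → ψ = 0.3953
Converged at ψ = 0.3953.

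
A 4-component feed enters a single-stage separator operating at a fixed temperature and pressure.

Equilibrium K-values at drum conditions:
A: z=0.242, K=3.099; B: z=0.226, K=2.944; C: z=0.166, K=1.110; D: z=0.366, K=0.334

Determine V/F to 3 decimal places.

V/F = 0.646

Material balance + equilibrium reduce to Σ zᵢ(Kᵢ−1)/(1+V/F(Kᵢ−1)) = 0.
Check two-phase: ΣzᵢKᵢ = 1.722 > 1 and Σzᵢ/Kᵢ = 1.400 > 1, so g(0) = 0.722 > 0 and g(1) = -0.400 < 0.
Newton–Raphson from V/F = 0.5:
  V/F = 0.500: g = 0.1225, g' = -0.840 → V/F = 0.646
Converged at V/F = 0.646.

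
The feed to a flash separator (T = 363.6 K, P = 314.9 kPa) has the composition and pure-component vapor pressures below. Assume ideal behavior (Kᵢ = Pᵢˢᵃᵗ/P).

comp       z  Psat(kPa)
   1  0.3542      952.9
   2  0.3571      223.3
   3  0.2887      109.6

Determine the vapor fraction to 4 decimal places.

ψ = 0.4347

Raoult's law: Kᵢ = Pᵢˢᵃᵗ/P = Pᵢˢᵃᵗ/314.9.
  K_1 = 952.9/314.9 = 3.026040, K_2 = 223.3/314.9 = 0.709114, K_3 = 109.6/314.9 = 0.348047
Rachford–Rice: g(ψ) = Σ zᵢ(Kᵢ−1)/(1+ψ(Kᵢ−1)) = 0.
Check two-phase: ΣzᵢKᵢ = 1.4255 > 1 and Σzᵢ/Kᵢ = 1.4501 > 1, so g(0) = 0.4255 > 0 and g(1) = -0.4501 < 0.
Newton iteration, ψ⁰ = 0.45:
  ψ = 0.4500: g = -0.01050, g' = -0.6836 → ψ = 0.4346
  ψ = 0.4346: g = 0.00005, g' = -0.6896 → ψ = 0.4347
Converged at ψ = 0.4347.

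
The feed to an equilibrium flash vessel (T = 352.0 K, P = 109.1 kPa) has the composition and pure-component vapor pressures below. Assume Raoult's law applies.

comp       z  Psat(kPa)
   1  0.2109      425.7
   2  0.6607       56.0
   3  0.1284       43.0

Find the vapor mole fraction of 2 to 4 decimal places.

y_2 = 0.3648

Raoult's law: Kᵢ = Pᵢˢᵃᵗ/P = Pᵢˢᵃᵗ/109.1.
  K_1 = 425.7/109.1 = 3.901925, K_2 = 56.0/109.1 = 0.513291, K_3 = 43.0/109.1 = 0.394134
Newton iteration, β⁰ = 0.5:
  β = 0.5000: g = -0.28689, g' = -0.6660 → β = 0.0693
  β = 0.0693: g = 0.09562, g' = -1.4504 → β = 0.1352
  β = 0.1352: g = 0.01063, g' = -1.1515 → β = 0.1444
  β = 0.1444: g = 0.00015, g' = -1.1196 → β = 0.1445
Converged at β = 0.1445.
Compositions from xᵢ = zᵢ/(1+β(Kᵢ−1)), yᵢ = Kᵢxᵢ:
  1: x = 0.1486, y = 0.5797
  2: x = 0.7107, y = 0.3648
  3: x = 0.1407, y = 0.0555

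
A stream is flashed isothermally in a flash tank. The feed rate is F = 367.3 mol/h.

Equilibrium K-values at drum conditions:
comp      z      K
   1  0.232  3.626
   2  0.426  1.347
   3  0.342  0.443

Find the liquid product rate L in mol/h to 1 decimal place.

L = 95.1 mol/h

Rachford–Rice: g(ψ) = Σ zᵢ(Kᵢ−1)/(1+ψ(Kᵢ−1)) = 0.
Feasibility: ΣzᵢKᵢ = 1.567, Σzᵢ/Kᵢ = 1.152 — both > 1, two phases present.
Newton iteration, ψ⁰ = 0.5:
  ψ = 0.500: g = 0.1253, g' = -0.540 → ψ = 0.732
  ψ = 0.732: g = 0.0047, g' = -0.522 → ψ = 0.741
Converged at ψ = 0.741.
Then V = ψ·F = 0.7410·367.3 = 272.2 mol/h and L = F − V = 95.1 mol/h.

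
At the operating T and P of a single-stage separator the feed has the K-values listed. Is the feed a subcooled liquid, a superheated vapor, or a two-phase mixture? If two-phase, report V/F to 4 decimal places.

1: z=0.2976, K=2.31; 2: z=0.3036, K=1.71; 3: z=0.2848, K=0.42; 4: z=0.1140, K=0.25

ΣzᵢKᵢ = 1.3547; Σzᵢ/Kᵢ = 1.4405.
Both exceed 1, so a two-phase solution exists.
Iterate (Newton) starting at ψ = 0.5:
  ψ = 0.5000: g = 0.02519, g' = -0.6240 → ψ = 0.5404
  ψ = 0.5404: g = -0.00030, g' = -0.6396 → ψ = 0.5399
Converged at ψ = 0.5399.

two-phase, V/F = 0.5399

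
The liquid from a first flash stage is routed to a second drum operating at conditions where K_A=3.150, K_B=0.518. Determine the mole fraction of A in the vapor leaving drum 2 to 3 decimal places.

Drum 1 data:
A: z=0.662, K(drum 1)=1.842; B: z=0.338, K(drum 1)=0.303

y_A (drum 2) = 0.577

Drum 1:
Rachford–Rice: g(ψ₁) = Σ zᵢ(Kᵢ−1)/(1+ψ₁(Kᵢ−1)) = 0.
Check two-phase: ΣzᵢKᵢ = 1.322 > 1 and Σzᵢ/Kᵢ = 1.475 > 1, so g(0) = 0.322 > 0 and g(1) = -0.475 < 0.
Iterate (Newton) starting at ψ₁ = 0.69:
  ψ₁ = 0.690: g = -0.1013, g' = -0.797 → ψ₁ = 0.563
  ψ₁ = 0.563: g = -0.0096, g' = -0.661 → ψ₁ = 0.548
Converged at ψ₁ = 0.548.
Drum-1 compositions:
  A: x = 0.453, y = 0.834
  B: x = 0.547, y = 0.166
Drum-2 feed = drum-1 liquid: z₂ = (0.4529, 0.5471).
Drum 2:
Rachford–Rice: g(ψ₂) = Σ zᵢ(Kᵢ−1)/(1+ψ₂(Kᵢ−1)) = 0.
Feasibility: ΣzᵢKᵢ = 1.710, Σzᵢ/Kᵢ = 1.200 — both > 1, two phases present.
Newton–Raphson from ψ₂ = 0.5:
  ψ₂ = 0.500: g = 0.1218, g' = -0.707 → ψ₂ = 0.672
  ψ₂ = 0.672: g = 0.0080, g' = -0.628 → ψ₂ = 0.685
Converged at ψ₂ = 0.685.
  A: x = 0.183, y = 0.577
  B: x = 0.817, y = 0.423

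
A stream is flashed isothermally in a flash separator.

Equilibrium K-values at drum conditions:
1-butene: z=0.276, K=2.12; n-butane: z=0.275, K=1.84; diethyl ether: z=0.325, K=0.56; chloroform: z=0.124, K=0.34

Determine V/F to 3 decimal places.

Newton iteration, V/F⁰ = 0.4:
  V/F = 0.400: g = 0.1016, g' = -0.466 → V/F = 0.618
Converged at V/F = 0.618.

V/F = 0.618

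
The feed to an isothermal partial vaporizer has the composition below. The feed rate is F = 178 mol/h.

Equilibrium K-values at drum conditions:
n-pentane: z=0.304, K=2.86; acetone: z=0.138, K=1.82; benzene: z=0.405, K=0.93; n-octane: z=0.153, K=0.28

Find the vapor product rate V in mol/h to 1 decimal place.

V = 144.0 mol/h

Rachford–Rice: g(V/F) = Σ zᵢ(Kᵢ−1)/(1+V/F(Kᵢ−1)) = 0.
g(0) = ΣzᵢKᵢ − 1 = 0.540 and g(1) = 1 − Σzᵢ/Kᵢ = -0.164, so a root lies in (0, 1).
Newton–Raphson from V/F = 0.7:
  V/F = 0.700: g = 0.0656, g' = -0.561 → V/F = 0.817
  V/F = 0.817: g = -0.0055, g' = -0.669 → V/F = 0.809
Converged at V/F = 0.809.
Then V = V/F·F = 0.8088·178 = 144.0 mol/h and L = F − V = 34.0 mol/h.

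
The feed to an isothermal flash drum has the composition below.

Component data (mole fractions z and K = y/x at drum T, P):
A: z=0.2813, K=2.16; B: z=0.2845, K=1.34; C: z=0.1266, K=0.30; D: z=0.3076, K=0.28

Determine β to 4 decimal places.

β = 0.1891

Rachford–Rice: g(β) = Σ zᵢ(Kᵢ−1)/(1+β(Kᵢ−1)) = 0.
g(0) = ΣzᵢKᵢ − 1 = 0.1129 and g(1) = 1 − Σzᵢ/Kᵢ = -0.8631, so a root lies in (0, 1).
Newton iteration, β⁰ = 0.5:
  β = 0.5000: g = -0.19319, g' = -0.7118 → β = 0.2286
  β = 0.2286: g = -0.02293, g' = -0.5812 → β = 0.1891
Converged at β = 0.1891.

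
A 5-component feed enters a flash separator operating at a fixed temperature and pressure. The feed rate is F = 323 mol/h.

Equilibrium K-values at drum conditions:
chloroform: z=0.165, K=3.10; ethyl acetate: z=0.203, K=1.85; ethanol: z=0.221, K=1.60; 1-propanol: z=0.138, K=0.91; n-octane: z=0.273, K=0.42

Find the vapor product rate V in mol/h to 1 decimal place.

V = 266.4 mol/h

Newton–Raphson from β = 0.58:
  β = 0.580: g = 0.1185, g' = -0.467 → β = 0.833
  β = 0.833: g = -0.0046, g' = -0.527 → β = 0.825
Converged at β = 0.825.
Then V = β·F = 0.8248·323 = 266.4 mol/h and L = F − V = 56.6 mol/h.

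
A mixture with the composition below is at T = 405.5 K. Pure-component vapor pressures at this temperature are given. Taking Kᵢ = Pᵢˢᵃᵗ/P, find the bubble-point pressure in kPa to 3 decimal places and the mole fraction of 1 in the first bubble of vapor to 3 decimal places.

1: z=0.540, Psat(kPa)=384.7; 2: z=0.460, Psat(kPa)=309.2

At the bubble point ψ → 0, so ΣzᵢKᵢ = 1 with Kᵢ = Pᵢˢᵃᵗ/P ⇒ P = ΣzᵢPᵢˢᵃᵗ.
P = 0.540·384.7 + 0.460·309.2 = 349.970 kPa
yᵢ = zᵢPᵢˢᵃᵗ/P ⇒ y_1 = 0.540·384.7/349.970 = 0.594

Pbub = 349.970 kPa, y_1 = 0.594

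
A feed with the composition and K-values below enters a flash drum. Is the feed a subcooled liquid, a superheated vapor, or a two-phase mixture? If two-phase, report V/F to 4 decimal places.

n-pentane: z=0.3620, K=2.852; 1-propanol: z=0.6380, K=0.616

two-phase, V/F = 0.5982

ΣzᵢKᵢ = 1.4254; Σzᵢ/Kᵢ = 1.1626.
Both exceed 1, so a two-phase solution exists.
Rachford–Rice: g(ψ) = Σ zᵢ(Kᵢ−1)/(1+ψ(Kᵢ−1)) = 0.
Newton iteration, ψ⁰ = 0.5:
  ψ = 0.5000: g = 0.04488, g' = -0.4788 → ψ = 0.5937
  ψ = 0.5937: g = 0.00196, g' = -0.4395 → ψ = 0.5982
Converged at ψ = 0.5982.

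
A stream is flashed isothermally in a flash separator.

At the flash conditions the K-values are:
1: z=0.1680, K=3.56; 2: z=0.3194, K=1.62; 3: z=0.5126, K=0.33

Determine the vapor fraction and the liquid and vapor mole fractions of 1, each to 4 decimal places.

ψ = 0.2757, x_1 = 0.0985, y_1 = 0.3506

Let ψ = V/F and solve Σ zᵢ(Kᵢ−1)/(1+ψ(Kᵢ−1)) = 0.
Feasibility: ΣzᵢKᵢ = 1.2847, Σzᵢ/Kᵢ = 1.7977 — both > 1, two phases present.
Iterate (Newton) starting at ψ = 0.3:
  ψ = 0.3000: g = -0.01961, g' = -0.8000 → ψ = 0.2755
  ψ = 0.2755: g = 0.00017, g' = -0.8143 → ψ = 0.2757
Converged at ψ = 0.2757.
Compositions from xᵢ = zᵢ/(1+ψ(Kᵢ−1)), yᵢ = Kᵢxᵢ:
  1: x = 0.0985, y = 0.3506
  2: x = 0.2728, y = 0.4419
  3: x = 0.6287, y = 0.2075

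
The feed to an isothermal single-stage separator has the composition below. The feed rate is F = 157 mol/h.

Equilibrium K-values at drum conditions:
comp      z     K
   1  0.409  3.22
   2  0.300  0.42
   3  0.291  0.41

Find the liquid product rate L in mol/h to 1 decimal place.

Material balance + equilibrium reduce to Σ zᵢ(Kᵢ−1)/(1+ψ(Kᵢ−1)) = 0.
Check two-phase: ΣzᵢKᵢ = 1.562 > 1 and Σzᵢ/Kᵢ = 1.551 > 1, so g(0) = 0.562 > 0 and g(1) = -0.551 < 0.
Newton–Raphson from ψ = 0.34:
  ψ = 0.340: g = 0.0859, g' = -0.970 → ψ = 0.429
  ψ = 0.429: g = 0.0039, g' = -0.890 → ψ = 0.433
Converged at ψ = 0.433.
Then V = ψ·F = 0.4330·157 = 68.0 mol/h and L = F − V = 89.0 mol/h.

L = 89.0 mol/h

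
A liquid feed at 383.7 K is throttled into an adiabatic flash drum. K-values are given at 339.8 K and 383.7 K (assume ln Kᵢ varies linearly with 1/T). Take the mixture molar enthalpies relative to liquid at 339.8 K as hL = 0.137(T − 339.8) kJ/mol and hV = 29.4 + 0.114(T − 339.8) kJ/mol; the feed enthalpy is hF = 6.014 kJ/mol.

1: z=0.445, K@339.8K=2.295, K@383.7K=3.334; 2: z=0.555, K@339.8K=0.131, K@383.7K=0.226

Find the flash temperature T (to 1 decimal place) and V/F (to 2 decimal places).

Adiabatic flash: solve Rachford–Rice at each trial T, then check hF = ψ·hV(T) + (1−ψ)·hL(T).
  T = 339.8 K: K = (2.295, 0.131), RR gives ψ = 0.084, H_out = 2.455 kJ/mol
  T = 383.7 K: K = (3.334, 0.226), RR gives ψ = 0.337, H_out = 15.586 kJ/mol
  T = 361.8 K: K = (2.799, 0.175), RR gives ψ = 0.231, H_out = 9.685 kJ/mol
  T = 350.8 K: K = (2.542, 0.152), RR gives ψ = 0.165, H_out = 6.316 kJ/mol
  T = 345.3 K: K = (2.417, 0.141), RR gives ψ = 0.127, H_out = 4.463 kJ/mol
  T = 348.1 K: K = (2.481, 0.147), RR gives ψ = 0.147, H_out = 5.423 kJ/mol
  T = 349.5 K: K = (2.513, 0.150), RR gives ψ = 0.156, H_out = 5.890 kJ/mol
Linear interpolation between T = 349.5 (H_out = 5.890) and T = 350.8 (H_out = 6.316) on hF = 6.014 gives T ≈ 349.9 K, at which ψ = 0.16.

T = 349.9 K, V/F = 0.16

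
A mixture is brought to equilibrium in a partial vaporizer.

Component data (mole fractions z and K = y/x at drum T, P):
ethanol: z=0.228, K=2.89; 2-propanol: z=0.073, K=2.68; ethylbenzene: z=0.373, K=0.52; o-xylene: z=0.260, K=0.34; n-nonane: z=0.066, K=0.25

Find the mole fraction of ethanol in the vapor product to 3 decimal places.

Let β = V/F and solve Σ zᵢ(Kᵢ−1)/(1+β(Kᵢ−1)) = 0.
g(0) = ΣzᵢKᵢ − 1 = 0.153 and g(1) = 1 − Σzᵢ/Kᵢ = -0.852, so a root lies in (0, 1).
Iterate (Newton) starting at β = 0.5:
  β = 0.500: g = -0.2827, g' = -0.772 → β = 0.134
  β = 0.134: g = 0.0094, g' = -0.936 → β = 0.144
Converged at β = 0.144.
Compositions from xᵢ = zᵢ/(1+β(Kᵢ−1)), yᵢ = Kᵢxᵢ:
  ethanol: x = 0.179, y = 0.518
  2-propanol: x = 0.059, y = 0.158
  ethylbenzene: x = 0.401, y = 0.208
  o-xylene: x = 0.287, y = 0.098
  n-nonane: x = 0.074, y = 0.018

y_ethanol = 0.518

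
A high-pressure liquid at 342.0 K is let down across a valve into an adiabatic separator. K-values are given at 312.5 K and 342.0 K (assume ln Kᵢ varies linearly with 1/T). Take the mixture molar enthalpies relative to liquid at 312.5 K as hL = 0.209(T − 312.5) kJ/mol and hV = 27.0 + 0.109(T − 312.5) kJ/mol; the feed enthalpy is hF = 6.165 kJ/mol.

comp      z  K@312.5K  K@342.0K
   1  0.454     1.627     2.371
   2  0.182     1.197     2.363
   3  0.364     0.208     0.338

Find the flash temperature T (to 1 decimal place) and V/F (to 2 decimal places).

T = 316.2 K, V/F = 0.20

Adiabatic flash: solve Rachford–Rice at each trial T, then check hF = ψ·hV(T) + (1−ψ)·hL(T).
  T = 312.5 K: K = (1.627, 1.197, 0.208), RR gives ψ = 0.077, H_out = 2.070 kJ/mol
  T = 342.0 K: K = (2.371, 2.363, 0.338), RR gives ψ = 0.695, H_out = 22.875 kJ/mol
  T = 327.2 K: K = (1.980, 1.706, 0.268), RR gives ψ = 0.462, H_out = 14.878 kJ/mol
  T = 319.9 K: K = (1.800, 1.436, 0.237), RR gives ψ = 0.305, H_out = 9.557 kJ/mol
  T = 316.2 K: K = (1.712, 1.313, 0.222), RR gives ψ = 0.203, H_out = 6.169 kJ/mol
  T = 314.4 K: K = (1.670, 1.255, 0.215), RR gives ψ = 0.145, H_out = 4.279 kJ/mol
Linear interpolation between T = 314.4 (H_out = 4.279) and T = 316.2 (H_out = 6.169) on hF = 6.165 gives T ≈ 316.2 K, at which ψ = 0.20.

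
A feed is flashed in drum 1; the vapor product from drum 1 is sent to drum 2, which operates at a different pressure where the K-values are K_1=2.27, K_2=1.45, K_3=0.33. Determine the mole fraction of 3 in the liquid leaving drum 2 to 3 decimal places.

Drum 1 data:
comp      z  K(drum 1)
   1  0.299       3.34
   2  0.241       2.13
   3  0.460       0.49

Drum 1:
Material balance + equilibrium reduce to Σ zᵢ(Kᵢ−1)/(1+ψ₁(Kᵢ−1)) = 0.
Feasibility: ΣzᵢKᵢ = 1.737, Σzᵢ/Kᵢ = 1.141 — both > 1, two phases present.
Iterate (Newton) starting at ψ₁ = 0.5:
  ψ₁ = 0.500: g = 0.1815, g' = -0.689 → ψ₁ = 0.764
  ψ₁ = 0.764: g = 0.0131, g' = -0.620 → ψ₁ = 0.785
Converged at ψ₁ = 0.785.
Drum-1 compositions:
  1: x = 0.105, y = 0.352
  2: x = 0.128, y = 0.272
  3: x = 0.767, y = 0.376
Drum-2 feed = drum-1 vapor: z₂ = (0.3522, 0.2721, 0.3757).
Drum 2:
Material balance + equilibrium reduce to Σ zᵢ(Kᵢ−1)/(1+ψ₂(Kᵢ−1)) = 0.
Feasibility: ΣzᵢKᵢ = 1.318, Σzᵢ/Kᵢ = 1.481 — both > 1, two phases present.
Iterate (Newton) starting at ψ₂ = 0.52:
  ψ₂ = 0.520: g = -0.0178, g' = -0.639 → ψ₂ = 0.492
Converged at ψ₂ = 0.492.
  1: x = 0.217, y = 0.492
  2: x = 0.223, y = 0.323
  3: x = 0.560, y = 0.185

x_3 (drum 2) = 0.560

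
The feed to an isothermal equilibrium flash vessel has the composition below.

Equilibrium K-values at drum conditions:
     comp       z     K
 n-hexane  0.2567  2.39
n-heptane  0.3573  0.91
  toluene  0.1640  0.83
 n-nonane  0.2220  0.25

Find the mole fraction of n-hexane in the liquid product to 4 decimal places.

x_n-hexane = 0.1914

Material balance + equilibrium reduce to Σ zᵢ(Kᵢ−1)/(1+ψ(Kᵢ−1)) = 0.
Feasibility: ΣzᵢKᵢ = 1.1303, Σzᵢ/Kᵢ = 1.5856 — both > 1, two phases present.
Newton iteration, ψ⁰ = 0.5:
  ψ = 0.5000: g = -0.12003, g' = -0.5011 → ψ = 0.2605
  ψ = 0.2605: g = -0.00706, g' = -0.4684 → ψ = 0.2454
  ψ = 0.2454: g = 0.00002, g' = -0.4715 → ψ = 0.2455
Converged at ψ = 0.2455.
Compositions from xᵢ = zᵢ/(1+ψ(Kᵢ−1)), yᵢ = Kᵢxᵢ:
  n-hexane: x = 0.1914, y = 0.4574
  n-heptane: x = 0.3654, y = 0.3325
  toluene: x = 0.1711, y = 0.1420
  n-nonane: x = 0.2721, y = 0.0680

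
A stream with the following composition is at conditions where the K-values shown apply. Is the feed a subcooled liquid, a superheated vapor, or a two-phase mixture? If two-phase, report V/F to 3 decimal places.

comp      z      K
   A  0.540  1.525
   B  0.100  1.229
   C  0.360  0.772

superheated vapor

ΣzᵢKᵢ = 1.224; Σzᵢ/Kᵢ = 0.902.
Since Σzᵢ/Kᵢ < 1 the mixture is above its dew point — single vapor phase.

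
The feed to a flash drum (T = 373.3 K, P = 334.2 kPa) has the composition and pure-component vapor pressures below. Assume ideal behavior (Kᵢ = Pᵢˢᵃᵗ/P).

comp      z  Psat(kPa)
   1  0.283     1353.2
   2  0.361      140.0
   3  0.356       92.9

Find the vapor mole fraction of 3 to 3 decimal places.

Raoult's law: Kᵢ = Pᵢˢᵃᵗ/P = Pᵢˢᵃᵗ/334.2.
  K_1 = 1353.2/334.2 = 4.04907, K_2 = 140.0/334.2 = 0.41891, K_3 = 92.9/334.2 = 0.27798
Let ψ = V/F and solve Σ zᵢ(Kᵢ−1)/(1+ψ(Kᵢ−1)) = 0.
g(0) = ΣzᵢKᵢ − 1 = 0.396 and g(1) = 1 − Σzᵢ/Kᵢ = -1.212, so a root lies in (0, 1).
Newton–Raphson from ψ = 0.5:
  ψ = 0.500: g = -0.3561, g' = -1.110 → ψ = 0.179
  ψ = 0.179: g = 0.0289, g' = -1.498 → ψ = 0.198
  ψ = 0.198: g = 0.0007, g' = -1.430 → ψ = 0.199
Converged at ψ = 0.199.
Compositions from xᵢ = zᵢ/(1+ψ(Kᵢ−1)), yᵢ = Kᵢxᵢ:
  1: x = 0.176, y = 0.713
  2: x = 0.408, y = 0.171
  3: x = 0.416, y = 0.116

y_3 = 0.116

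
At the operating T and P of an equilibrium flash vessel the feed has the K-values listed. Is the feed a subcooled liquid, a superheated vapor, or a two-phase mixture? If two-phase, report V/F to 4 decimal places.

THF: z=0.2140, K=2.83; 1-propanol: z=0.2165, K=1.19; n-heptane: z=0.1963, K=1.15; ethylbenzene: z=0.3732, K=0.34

two-phase, V/F = 0.3229

ΣzᵢKᵢ = 1.2159; Σzᵢ/Kᵢ = 1.5259.
Both exceed 1, so a two-phase solution exists.
Newton iteration, ψ⁰ = 0.64:
  ψ = 0.6400: g = -0.18253, g' = -0.6492 → ψ = 0.3588
  ψ = 0.3588: g = -0.01991, g' = -0.5511 → ψ = 0.3227
  ψ = 0.3227: g = 0.00009, g' = -0.5567 → ψ = 0.3229
Converged at ψ = 0.3229.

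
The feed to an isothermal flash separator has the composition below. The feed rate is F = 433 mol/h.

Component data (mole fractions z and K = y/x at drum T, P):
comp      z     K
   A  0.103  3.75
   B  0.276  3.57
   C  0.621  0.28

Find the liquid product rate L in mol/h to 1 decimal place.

Rachford–Rice: g(β) = Σ zᵢ(Kᵢ−1)/(1+β(Kᵢ−1)) = 0.
g(0) = ΣzᵢKᵢ − 1 = 0.545 and g(1) = 1 − Σzᵢ/Kᵢ = -1.323, so a root lies in (0, 1).
Iterate (Newton) starting at β = 0.54:
  β = 0.540: g = -0.3205, g' = -1.308 → β = 0.295
  β = 0.295: g = -0.0077, g' = -1.346 → β = 0.289
Converged at β = 0.289.
Then V = β·F = 0.2892·433 = 125.2 mol/h and L = F − V = 307.8 mol/h.

L = 307.8 mol/h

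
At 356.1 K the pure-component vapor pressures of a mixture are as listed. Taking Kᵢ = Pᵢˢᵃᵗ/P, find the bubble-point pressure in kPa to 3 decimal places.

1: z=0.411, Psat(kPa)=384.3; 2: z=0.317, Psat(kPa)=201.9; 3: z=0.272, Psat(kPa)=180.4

At the bubble point ψ → 0, so ΣzᵢKᵢ = 1 with Kᵢ = Pᵢˢᵃᵗ/P ⇒ P = ΣzᵢPᵢˢᵃᵗ.
P = 0.411·384.3 + 0.317·201.9 + 0.272·180.4 = 271.018 kPa

Pbub = 271.018 kPa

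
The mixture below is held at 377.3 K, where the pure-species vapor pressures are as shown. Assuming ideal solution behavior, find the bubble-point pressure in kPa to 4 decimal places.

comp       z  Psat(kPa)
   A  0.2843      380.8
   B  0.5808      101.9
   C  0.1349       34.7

Pbub = 172.1260 kPa

At the bubble point ψ → 0, so ΣzᵢKᵢ = 1 with Kᵢ = Pᵢˢᵃᵗ/P ⇒ P = ΣzᵢPᵢˢᵃᵗ.
P = 0.2843·380.8 + 0.5808·101.9 + 0.1349·34.7 = 172.1260 kPa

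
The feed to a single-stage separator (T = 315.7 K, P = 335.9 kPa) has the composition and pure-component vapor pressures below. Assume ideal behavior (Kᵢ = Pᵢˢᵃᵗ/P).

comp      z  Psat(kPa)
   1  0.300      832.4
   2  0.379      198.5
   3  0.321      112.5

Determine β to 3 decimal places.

Raoult's law: Kᵢ = Pᵢˢᵃᵗ/P = Pᵢˢᵃᵗ/335.9.
  K_1 = 832.4/335.9 = 2.47812, K_2 = 198.5/335.9 = 0.59095, K_3 = 112.5/335.9 = 0.33492
Material balance + equilibrium reduce to Σ zᵢ(Kᵢ−1)/(1+β(Kᵢ−1)) = 0.
Check two-phase: ΣzᵢKᵢ = 1.075 > 1 and Σzᵢ/Kᵢ = 1.721 > 1, so g(0) = 0.075 > 0 and g(1) = -0.721 < 0.
Newton–Raphson from β = 0.54:
  β = 0.540: g = -0.2855, g' = -0.653 → β = 0.103
  β = 0.103: g = -0.0060, g' = -0.727 → β = 0.094
  β = 0.094: g = 0.0000, g' = -0.735 → β = 0.095
Converged at β = 0.095.

β = 0.095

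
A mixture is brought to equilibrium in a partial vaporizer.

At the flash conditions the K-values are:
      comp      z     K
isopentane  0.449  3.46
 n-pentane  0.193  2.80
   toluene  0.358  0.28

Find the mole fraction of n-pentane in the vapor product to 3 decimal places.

y_n-pentane = 0.233

Material balance + equilibrium reduce to Σ zᵢ(Kᵢ−1)/(1+V/F(Kᵢ−1)) = 0.
Feasibility: ΣzᵢKᵢ = 2.194, Σzᵢ/Kᵢ = 1.477 — both > 1, two phases present.
Newton iteration, V/F⁰ = 0.5:
  V/F = 0.500: g = 0.2754, g' = -1.173 → V/F = 0.735
  V/F = 0.735: g = -0.0044, g' = -1.297 → V/F = 0.731
Converged at V/F = 0.731.
Compositions from xᵢ = zᵢ/(1+V/F(Kᵢ−1)), yᵢ = Kᵢxᵢ:
  isopentane: x = 0.160, y = 0.555
  n-pentane: x = 0.083, y = 0.233
  toluene: x = 0.756, y = 0.212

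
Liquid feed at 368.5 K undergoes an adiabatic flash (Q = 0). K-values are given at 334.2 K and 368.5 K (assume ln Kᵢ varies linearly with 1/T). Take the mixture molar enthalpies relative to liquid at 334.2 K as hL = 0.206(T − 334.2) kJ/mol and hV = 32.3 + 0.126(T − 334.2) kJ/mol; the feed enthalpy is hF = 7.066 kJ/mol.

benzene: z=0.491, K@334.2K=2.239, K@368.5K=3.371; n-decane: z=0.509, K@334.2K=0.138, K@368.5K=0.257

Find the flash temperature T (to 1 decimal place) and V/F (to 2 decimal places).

Adiabatic flash: solve Rachford–Rice at each trial T, then check hF = ψ·hV(T) + (1−ψ)·hL(T).
  T = 334.2 K: K = (2.239, 0.138), RR gives ψ = 0.159, H_out = 5.129 kJ/mol
  T = 368.5 K: K = (3.371, 0.257), RR gives ψ = 0.446, H_out = 20.252 kJ/mol
  T = 351.4 K: K = (2.777, 0.191), RR gives ψ = 0.321, H_out = 13.460 kJ/mol
  T = 342.8 K: K = (2.500, 0.163), RR gives ψ = 0.247, H_out = 9.593 kJ/mol
  T = 338.5 K: K = (2.368, 0.150), RR gives ψ = 0.206, H_out = 7.456 kJ/mol
  T = 336.4 K: K = (2.304, 0.144), RR gives ψ = 0.183, H_out = 6.347 kJ/mol
Linear interpolation between T = 336.4 (H_out = 6.347) and T = 338.5 (H_out = 7.456) on hF = 7.066 gives T ≈ 337.8 K, at which ψ = 0.20.

T = 337.8 K, V/F = 0.20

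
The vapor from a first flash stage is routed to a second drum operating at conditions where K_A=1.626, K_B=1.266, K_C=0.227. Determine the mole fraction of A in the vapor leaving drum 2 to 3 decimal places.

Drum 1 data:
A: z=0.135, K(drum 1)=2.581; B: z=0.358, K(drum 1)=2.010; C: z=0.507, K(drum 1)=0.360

y_A (drum 2) = 0.304

Drum 1:
Material balance + equilibrium reduce to Σ zᵢ(Kᵢ−1)/(1+ψ₁(Kᵢ−1)) = 0.
g(0) = ΣzᵢKᵢ − 1 = 0.251 and g(1) = 1 − Σzᵢ/Kᵢ = -0.639, so a root lies in (0, 1).
Newton–Raphson from ψ₁ = 0.55:
  ψ₁ = 0.550: g = -0.1541, g' = -0.742 → ψ₁ = 0.342
  ψ₁ = 0.342: g = -0.0083, g' = -0.684 → ψ₁ = 0.330
Converged at ψ₁ = 0.330.
Drum-1 compositions:
  A: x = 0.089, y = 0.229
  B: x = 0.268, y = 0.540
  C: x = 0.643, y = 0.231
Drum-2 feed = drum-1 vapor: z₂ = (0.2289, 0.5396, 0.2314).
Drum 2:
Material balance + equilibrium reduce to Σ zᵢ(Kᵢ−1)/(1+ψ₂(Kᵢ−1)) = 0.
Feasibility: ΣzᵢKᵢ = 1.108, Σzᵢ/Kᵢ = 1.587 — both > 1, two phases present.
Newton iteration, ψ₂⁰ = 0.59:
  ψ₂ = 0.590: g = -0.1001, g' = -0.544 → ψ₂ = 0.406
  ψ₂ = 0.406: g = -0.0168, g' = -0.382 → ψ₂ = 0.362
  ψ₂ = 0.362: g = -0.0005, g' = -0.358 → ψ₂ = 0.360
Converged at ψ₂ = 0.360.
  A: x = 0.187, y = 0.304
  B: x = 0.492, y = 0.623
  C: x = 0.321, y = 0.073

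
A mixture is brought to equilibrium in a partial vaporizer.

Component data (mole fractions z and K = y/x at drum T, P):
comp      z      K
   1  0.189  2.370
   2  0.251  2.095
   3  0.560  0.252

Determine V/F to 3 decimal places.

V/F = 0.126

Rachford–Rice: g(V/F) = Σ zᵢ(Kᵢ−1)/(1+V/F(Kᵢ−1)) = 0.
g(0) = ΣzᵢKᵢ − 1 = 0.115 and g(1) = 1 − Σzᵢ/Kᵢ = -1.422, so a root lies in (0, 1).
Iterate (Newton) starting at V/F = 0.5:
  V/F = 0.500: g = -0.3379, g' = -1.050 → V/F = 0.178
  V/F = 0.178: g = -0.0453, g' = -0.857 → V/F = 0.125
  V/F = 0.125: g = 0.0004, g' = -0.873 → V/F = 0.126
Converged at V/F = 0.126.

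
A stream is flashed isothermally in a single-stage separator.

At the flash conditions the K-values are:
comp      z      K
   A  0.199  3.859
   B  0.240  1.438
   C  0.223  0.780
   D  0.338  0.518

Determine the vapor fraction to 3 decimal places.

Let ψ = V/F and solve Σ zᵢ(Kᵢ−1)/(1+ψ(Kᵢ−1)) = 0.
Check two-phase: ΣzᵢKᵢ = 1.462 > 1 and Σzᵢ/Kᵢ = 1.157 > 1, so g(0) = 0.462 > 0 and g(1) = -0.157 < 0.
Newton iteration, ψ⁰ = 0.5:
  ψ = 0.500: g = 0.0506, g' = -0.457 → ψ = 0.611
  ψ = 0.611: g = 0.0025, g' = -0.416 → ψ = 0.617
Converged at ψ = 0.617.

ψ = 0.617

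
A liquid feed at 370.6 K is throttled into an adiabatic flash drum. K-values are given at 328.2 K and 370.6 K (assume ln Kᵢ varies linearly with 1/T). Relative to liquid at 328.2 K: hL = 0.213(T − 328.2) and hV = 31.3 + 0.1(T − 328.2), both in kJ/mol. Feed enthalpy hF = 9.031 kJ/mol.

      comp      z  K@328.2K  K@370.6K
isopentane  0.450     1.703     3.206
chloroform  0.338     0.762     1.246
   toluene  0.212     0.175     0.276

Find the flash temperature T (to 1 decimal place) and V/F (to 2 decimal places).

Adiabatic flash: solve Rachford–Rice at each trial T, then check hF = ψ·hV(T) + (1−ψ)·hL(T).
  T = 328.2 K: K = (1.703, 0.762, 0.175), RR gives ψ = 0.158, H_out = 4.947 kJ/mol
  T = 370.6 K: K = (3.206, 1.246, 0.276), RR gives ψ = 0.864, H_out = 31.942 kJ/mol
  T = 349.4 K: K = (2.382, 0.989, 0.223), RR gives ψ = 0.638, H_out = 22.955 kJ/mol
  T = 338.8 K: K = (2.025, 0.872, 0.198), RR gives ψ = 0.456, H_out = 15.998 kJ/mol
  T = 333.5 K: K = (1.859, 0.816, 0.186), RR gives ψ = 0.328, H_out = 11.212 kJ/mol
  T = 330.9 K: K = (1.782, 0.789, 0.181), RR gives ψ = 0.251, H_out = 8.367 kJ/mol
  T = 332.2 K: K = (1.820, 0.802, 0.184), RR gives ψ = 0.291, H_out = 9.838 kJ/mol
Linear interpolation between T = 330.9 (H_out = 8.367) and T = 332.2 (H_out = 9.838) on hF = 9.031 gives T ≈ 331.5 K, at which ψ = 0.27.

T = 331.5 K, V/F = 0.27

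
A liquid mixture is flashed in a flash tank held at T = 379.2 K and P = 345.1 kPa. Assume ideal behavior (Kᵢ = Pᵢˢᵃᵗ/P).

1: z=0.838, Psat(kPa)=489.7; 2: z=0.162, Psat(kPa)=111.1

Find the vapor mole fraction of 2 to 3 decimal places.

y_2 = 0.123

Raoult's law: Kᵢ = Pᵢˢᵃᵗ/P = Pᵢˢᵃᵗ/345.1.
  K_1 = 489.7/345.1 = 1.41901, K_2 = 111.1/345.1 = 0.32194
Rachford–Rice: g(V/F) = Σ zᵢ(Kᵢ−1)/(1+V/F(Kᵢ−1)) = 0.
g(0) = ΣzᵢKᵢ − 1 = 0.241 and g(1) = 1 − Σzᵢ/Kᵢ = -0.094, so a root lies in (0, 1).
Iterate (Newton) starting at V/F = 0.5:
  V/F = 0.500: g = 0.1241, g' = -0.271 → V/F = 0.958
  V/F = 0.958: g = -0.0629, g' = -0.681 → V/F = 0.866
  V/F = 0.866: g = -0.0083, g' = -0.516 → V/F = 0.850
  V/F = 0.850: g = -0.0002, g' = -0.494 → V/F = 0.849
Converged at V/F = 0.849.
Compositions from xᵢ = zᵢ/(1+V/F(Kᵢ−1)), yᵢ = Kᵢxᵢ:
  1: x = 0.618, y = 0.877
  2: x = 0.382, y = 0.123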